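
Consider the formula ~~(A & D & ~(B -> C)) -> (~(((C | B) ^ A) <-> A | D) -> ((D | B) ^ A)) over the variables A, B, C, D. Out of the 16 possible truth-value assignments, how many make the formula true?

A  B  C  D     (B -> C)  ~(B -> C)  (A & D & ~(B -> C))  ~(A & D & ~(B -> C))  ~~(A & D & ~(B -> C))  (C | B)  ((C | B) ^ A)  (A | D)  (((C | B) ^ A) <-> (A | D))  ~(((C | B) ^ A) <-> (A | D))  (D | B)  ((D | B) ^ A)  φ
1  1  1  1        1          0               0                    1                      0               1           0           1                  0                            1                   1           0        1
1  1  1  0        1          0               0                    1                      0               1           0           1                  0                            1                   1           0        1
1  1  0  1        0          1               1                    0                      1               1           0           1                  0                            1                   1           0        0
1  1  0  0        0          1               0                    1                      0               1           0           1                  0                            1                   1           0        1
1  0  1  1        1          0               0                    1                      0               1           0           1                  0                            1                   1           0        1
1  0  1  0        1          0               0                    1                      0               1           0           1                  0                            1                   0           1        1
1  0  0  1        1          0               0                    1                      0               0           1           1                  1                            0                   1           0        1
1  0  0  0        1          0               0                    1                      0               0           1           1                  1                            0                   0           1        1
0  1  1  1        1          0               0                    1                      0               1           1           1                  1                            0                   1           1        1
0  1  1  0        1          0               0                    1                      0               1           1           0                  0                            1                   1           1        1
0  1  0  1        0          1               0                    1                      0               1           1           1                  1                            0                   1           1        1
0  1  0  0        0          1               0                    1                      0               1           1           0                  0                            1                   1           1        1
0  0  1  1        1          0               0                    1                      0               1           1           1                  1                            0                   1           1        1
0  0  1  0        1          0               0                    1                      0               1           1           0                  0                            1                   0           0        1
0  0  0  1        1          0               0                    1                      0               0           0           1                  0                            1                   1           1        1
0  0  0  0        1          0               0                    1                      0               0           0           0                  1                            0                   0           0        1
The formula is true on 15 of the 16 rows.

15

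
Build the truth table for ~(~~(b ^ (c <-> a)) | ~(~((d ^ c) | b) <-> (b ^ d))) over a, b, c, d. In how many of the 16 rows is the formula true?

4

  a      b      c      d       (c <-> a)  (b ^ (c <-> a))  ~(b ^ (c <-> a))  ~~(b ^ (c <-> a))  (d ^ c)  ((d ^ c) | b)  ~((d ^ c) | b)  (b ^ d)  (~((d ^ c) | b) <-> (b ^ d))    φ  
 True   True   True   True        True         False             True              False         False        True          False        False               True               True
 True   True   True  False        True         False             True              False          True        True          False         True              False              False
 True   True  False   True       False          True            False               True          True        True          False        False               True              False
 True   True  False  False       False          True            False               True         False        True          False         True              False              False
 True  False   True   True        True          True            False               True         False       False           True         True               True              False
 True  False   True  False        True          True            False               True          True        True          False        False               True              False
 True  False  False   True       False         False             True              False          True        True          False         True              False              False
 True  False  False  False       False         False             True              False         False       False           True        False              False              False
False   True   True   True       False          True            False               True         False        True          False        False               True              False
False   True   True  False       False          True            False               True          True        True          False         True              False              False
False   True  False   True        True         False             True              False          True        True          False        False               True               True
False   True  False  False        True         False             True              False         False        True          False         True              False              False
False  False   True   True       False         False             True              False         False       False           True         True               True               True
False  False   True  False       False         False             True              False          True        True          False        False               True               True
False  False  False   True        True          True            False               True          True        True          False         True              False              False
False  False  False  False        True          True            False               True         False       False           True        False              False              False
The formula is true on 4 of the 16 rows.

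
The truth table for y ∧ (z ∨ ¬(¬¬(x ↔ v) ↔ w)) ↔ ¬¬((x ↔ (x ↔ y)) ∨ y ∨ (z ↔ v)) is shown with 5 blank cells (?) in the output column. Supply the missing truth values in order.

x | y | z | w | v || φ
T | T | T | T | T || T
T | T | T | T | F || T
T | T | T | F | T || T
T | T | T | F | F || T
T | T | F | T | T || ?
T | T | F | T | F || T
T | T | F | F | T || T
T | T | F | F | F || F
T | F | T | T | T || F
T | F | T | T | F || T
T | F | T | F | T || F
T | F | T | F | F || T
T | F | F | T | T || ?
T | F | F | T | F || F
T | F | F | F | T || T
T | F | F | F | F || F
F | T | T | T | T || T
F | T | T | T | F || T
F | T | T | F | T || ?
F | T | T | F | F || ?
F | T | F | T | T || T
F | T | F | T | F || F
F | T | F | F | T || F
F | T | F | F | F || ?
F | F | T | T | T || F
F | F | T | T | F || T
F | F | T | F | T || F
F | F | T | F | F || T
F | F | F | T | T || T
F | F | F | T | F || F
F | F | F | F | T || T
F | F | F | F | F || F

Row x=T, y=T, z=F, w=T, v=T: (y ∧ (z ∨ ¬(¬¬(x ↔ v) ↔ w))) = F, ¬¬((x ↔ (x ↔ y)) ∨ y ∨ (z ↔ v)) = T, so the formula = F.
Row x=T, y=F, z=F, w=T, v=T: (y ∧ (z ∨ ¬(¬¬(x ↔ v) ↔ w))) = F, ¬¬((x ↔ (x ↔ y)) ∨ y ∨ (z ↔ v)) = F, so the formula = T.
Row x=F, y=T, z=T, w=F, v=T: (y ∧ (z ∨ ¬(¬¬(x ↔ v) ↔ w))) = T, ¬¬((x ↔ (x ↔ y)) ∨ y ∨ (z ↔ v)) = T, so the formula = T.
Row x=F, y=T, z=T, w=F, v=F: (y ∧ (z ∨ ¬(¬¬(x ↔ v) ↔ w))) = T, ¬¬((x ↔ (x ↔ y)) ∨ y ∨ (z ↔ v)) = T, so the formula = T.
Row x=F, y=T, z=F, w=F, v=F: (y ∧ (z ∨ ¬(¬¬(x ↔ v) ↔ w))) = T, ¬¬((x ↔ (x ↔ y)) ∨ y ∨ (z ↔ v)) = T, so the formula = T.

F, T, T, T, T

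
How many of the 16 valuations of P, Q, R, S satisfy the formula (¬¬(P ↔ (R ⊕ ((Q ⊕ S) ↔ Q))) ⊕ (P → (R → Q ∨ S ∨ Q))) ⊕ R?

9

P | Q | R | S || (Q ⊕ S) | ((Q ⊕ S) ↔ Q) | (R ⊕ ((Q ⊕ S) ↔ Q)) | (P ↔ (R ⊕ ((Q ⊕ S) ↔ Q))) | ¬(P ↔ (R ⊕ ((Q ⊕ S) ↔ Q))) | ¬¬(P ↔ (R ⊕ ((Q ⊕ S) ↔ Q))) | (Q ∨ S ∨ Q) | (R → (Q ∨ S ∨ Q)) | (P → (R → (Q ∨ S ∨ Q))) | φ
T | T | T | T ||    F    |       F       |          T          |             T             |             F              |              T              |      T      |         T         |            T            | T
T | T | T | F ||    T    |       T       |          F          |             F             |             T              |              F              |      T      |         T         |            T            | F
T | T | F | T ||    F    |       F       |          F          |             F             |             T              |              F              |      T      |         T         |            T            | T
T | T | F | F ||    T    |       T       |          T          |             T             |             F              |              T              |      T      |         T         |            T            | F
T | F | T | T ||    T    |       F       |          T          |             T             |             F              |              T              |      T      |         T         |            T            | T
T | F | T | F ||    F    |       T       |          F          |             F             |             T              |              F              |      F      |         F         |            F            | T
T | F | F | T ||    T    |       F       |          F          |             F             |             T              |              F              |      T      |         T         |            T            | T
T | F | F | F ||    F    |       T       |          T          |             T             |             F              |              T              |      F      |         T         |            T            | F
F | T | T | T ||    F    |       F       |          T          |             F             |             T              |              F              |      T      |         T         |            T            | F
F | T | T | F ||    T    |       T       |          F          |             T             |             F              |              T              |      T      |         T         |            T            | T
F | T | F | T ||    F    |       F       |          F          |             T             |             F              |              T              |      T      |         T         |            T            | F
F | T | F | F ||    T    |       T       |          T          |             F             |             T              |              F              |      T      |         T         |            T            | T
F | F | T | T ||    T    |       F       |          T          |             F             |             T              |              F              |      T      |         T         |            T            | F
F | F | T | F ||    F    |       T       |          F          |             T             |             F              |              T              |      F      |         F         |            T            | T
F | F | F | T ||    T    |       F       |          F          |             T             |             F              |              T              |      T      |         T         |            T            | F
F | F | F | F ||    F    |       T       |          T          |             F             |             T              |              F              |      F      |         T         |            T            | T
The formula is true on 9 of the 16 rows.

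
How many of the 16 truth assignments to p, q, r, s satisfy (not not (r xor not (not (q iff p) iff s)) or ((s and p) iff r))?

12

p | q | r | s || (q iff p) | not (q iff p) | (not (q iff p) iff s) | not (not (q iff p) iff s) | (s and p) | ((s and p) iff r) | φ
T | T | T | T ||     T     |       F       |           F           |             T             |     T     |         T         | T
T | T | T | F ||     T     |       F       |           T           |             F             |     F     |         F         | T
T | T | F | T ||     T     |       F       |           F           |             T             |     T     |         F         | T
T | T | F | F ||     T     |       F       |           T           |             F             |     F     |         T         | T
T | F | T | T ||     F     |       T       |           T           |             F             |     T     |         T         | T
T | F | T | F ||     F     |       T       |           F           |             T             |     F     |         F         | F
T | F | F | T ||     F     |       T       |           T           |             F             |     T     |         F         | F
T | F | F | F ||     F     |       T       |           F           |             T             |     F     |         T         | T
F | T | T | T ||     F     |       T       |           T           |             F             |     F     |         F         | T
F | T | T | F ||     F     |       T       |           F           |             T             |     F     |         F         | F
F | T | F | T ||     F     |       T       |           T           |             F             |     F     |         T         | T
F | T | F | F ||     F     |       T       |           F           |             T             |     F     |         T         | T
F | F | T | T ||     T     |       F       |           F           |             T             |     F     |         F         | F
F | F | T | F ||     T     |       F       |           T           |             F             |     F     |         F         | T
F | F | F | T ||     T     |       F       |           F           |             T             |     F     |         T         | T
F | F | F | F ||     T     |       F       |           T           |             F             |     F     |         T         | T
The formula is true on 12 of the 16 rows.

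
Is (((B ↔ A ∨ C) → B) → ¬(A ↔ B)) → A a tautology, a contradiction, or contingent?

A | B | C || (A ∨ C) | (B ↔ (A ∨ C)) | ((B ↔ (A ∨ C)) → B) | (A ↔ B) | ¬(A ↔ B) | φ
1 | 1 | 1 ||    1    |       1       |          1          |    1    |    0     | 1
1 | 1 | 0 ||    1    |       1       |          1          |    1    |    0     | 1
1 | 0 | 1 ||    1    |       0       |          1          |    0    |    1     | 1
1 | 0 | 0 ||    1    |       0       |          1          |    0    |    1     | 1
0 | 1 | 1 ||    1    |       1       |          1          |    0    |    1     | 0
0 | 1 | 0 ||    0    |       0       |          1          |    0    |    1     | 0
0 | 0 | 1 ||    1    |       0       |          1          |    1    |    0     | 1
0 | 0 | 0 ||    0    |       1       |          0          |    1    |    0     | 0
5 of 8 rows are 1, so the formula is contingent.

contingent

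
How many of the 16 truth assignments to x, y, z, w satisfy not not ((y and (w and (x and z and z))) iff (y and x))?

13

x | y | z | w || φ
F | F | F | F || T
F | F | F | T || T
F | F | T | F || T
F | F | T | T || T
F | T | F | F || T
F | T | F | T || T
F | T | T | F || T
F | T | T | T || T
T | F | F | F || T
T | F | F | T || T
T | F | T | F || T
T | F | T | T || T
T | T | F | F || F
T | T | F | T || F
T | T | T | F || F
T | T | T | T || T
The formula is true on 13 of the 16 rows.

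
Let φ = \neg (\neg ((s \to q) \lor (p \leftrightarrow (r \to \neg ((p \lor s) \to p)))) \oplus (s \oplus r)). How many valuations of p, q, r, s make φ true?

p | q | r | s | (s \to q) | (p \lor s) | ((p \lor s) \to p) | \neg ((p \lor s) \to p) | (s \oplus r) | φ
- | - | - | - | --------- | ---------- | ------------------ | ----------------------- | ------------ | -
F | F | F | F |     T     |     F      |         T          |            F            |      F       | T
F | F | F | T |     F     |     T      |         F          |            T            |      T       | T
F | F | T | F |     T     |     F      |         T          |            F            |      T       | F
F | F | T | T |     F     |     T      |         F          |            T            |      F       | F
F | T | F | F |     T     |     F      |         T          |            F            |      F       | T
F | T | F | T |     T     |     T      |         F          |            T            |      T       | F
F | T | T | F |     T     |     F      |         T          |            F            |      T       | F
F | T | T | T |     T     |     T      |         F          |            T            |      F       | T
T | F | F | F |     T     |     T      |         T          |            F            |      F       | T
T | F | F | T |     F     |     T      |         T          |            F            |      T       | F
T | F | T | F |     T     |     T      |         T          |            F            |      T       | F
T | F | T | T |     F     |     T      |         T          |            F            |      F       | F
T | T | F | F |     T     |     T      |         T          |            F            |      F       | T
T | T | F | T |     T     |     T      |         T          |            F            |      T       | F
T | T | T | F |     T     |     T      |         T          |            F            |      T       | F
T | T | T | T |     T     |     T      |         T          |            F            |      F       | T
The formula is true on 7 of the 16 rows.

7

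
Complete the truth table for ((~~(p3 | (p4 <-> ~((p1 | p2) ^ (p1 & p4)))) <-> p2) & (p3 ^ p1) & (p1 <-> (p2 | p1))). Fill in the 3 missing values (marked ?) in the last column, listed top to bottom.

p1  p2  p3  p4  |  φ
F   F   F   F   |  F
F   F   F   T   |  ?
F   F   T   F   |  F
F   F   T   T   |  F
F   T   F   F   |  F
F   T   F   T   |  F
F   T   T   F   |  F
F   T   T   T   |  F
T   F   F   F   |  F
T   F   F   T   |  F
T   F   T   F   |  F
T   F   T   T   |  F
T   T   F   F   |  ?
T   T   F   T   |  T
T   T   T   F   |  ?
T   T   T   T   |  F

Row p1=F, p2=F, p3=F, p4=T: (~~(p3 | (p4 <-> ~((p1 | p2) ^ (p1 & p4)))) <-> p2) = F, (p3 ^ p1) = F, (p1 <-> (p2 | p1)) = T, so the formula = F.
Row p1=T, p2=T, p3=F, p4=F: (~~(p3 | (p4 <-> ~((p1 | p2) ^ (p1 & p4)))) <-> p2) = T, (p3 ^ p1) = T, (p1 <-> (p2 | p1)) = T, so the formula = T.
Row p1=T, p2=T, p3=T, p4=F: (~~(p3 | (p4 <-> ~((p1 | p2) ^ (p1 & p4)))) <-> p2) = T, (p3 ^ p1) = F, (p1 <-> (p2 | p1)) = T, so the formula = F.

F, T, F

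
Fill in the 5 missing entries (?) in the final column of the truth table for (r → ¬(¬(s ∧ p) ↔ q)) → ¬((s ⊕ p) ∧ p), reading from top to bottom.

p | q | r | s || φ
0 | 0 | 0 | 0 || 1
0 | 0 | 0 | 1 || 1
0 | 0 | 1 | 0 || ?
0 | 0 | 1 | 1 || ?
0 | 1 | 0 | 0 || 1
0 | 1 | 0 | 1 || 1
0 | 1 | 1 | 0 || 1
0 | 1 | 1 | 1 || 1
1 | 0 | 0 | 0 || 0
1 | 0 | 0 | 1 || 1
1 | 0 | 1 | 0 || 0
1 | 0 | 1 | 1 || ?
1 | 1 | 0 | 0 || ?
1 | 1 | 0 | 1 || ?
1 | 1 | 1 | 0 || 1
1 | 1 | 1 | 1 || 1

Row p=0, q=0, r=1, s=0: (r → ¬(¬(s ∧ p) ↔ q)) = 1, ¬((s ⊕ p) ∧ p) = 1, so the formula = 1.
Row p=0, q=0, r=1, s=1: (r → ¬(¬(s ∧ p) ↔ q)) = 1, ¬((s ⊕ p) ∧ p) = 1, so the formula = 1.
Row p=1, q=0, r=1, s=1: (r → ¬(¬(s ∧ p) ↔ q)) = 0, ¬((s ⊕ p) ∧ p) = 1, so the formula = 1.
Row p=1, q=1, r=0, s=0: (r → ¬(¬(s ∧ p) ↔ q)) = 1, ¬((s ⊕ p) ∧ p) = 0, so the formula = 0.
Row p=1, q=1, r=0, s=1: (r → ¬(¬(s ∧ p) ↔ q)) = 1, ¬((s ⊕ p) ∧ p) = 1, so the formula = 1.

1, 1, 1, 0, 1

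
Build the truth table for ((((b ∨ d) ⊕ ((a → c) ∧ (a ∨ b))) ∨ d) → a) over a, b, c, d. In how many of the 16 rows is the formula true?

  a   |   b   |   c   |   d   ||   φ  
 True |  True |  True |  True ||  True
 True |  True |  True | False ||  True
 True |  True | False |  True ||  True
 True |  True | False | False ||  True
 True | False |  True |  True ||  True
 True | False |  True | False ||  True
 True | False | False |  True ||  True
 True | False | False | False ||  True
False |  True |  True |  True || False
False |  True |  True | False ||  True
False |  True | False |  True || False
False |  True | False | False ||  True
False | False |  True |  True || False
False | False |  True | False ||  True
False | False | False |  True || False
False | False | False | False ||  True
The formula is true on 12 of the 16 rows.

12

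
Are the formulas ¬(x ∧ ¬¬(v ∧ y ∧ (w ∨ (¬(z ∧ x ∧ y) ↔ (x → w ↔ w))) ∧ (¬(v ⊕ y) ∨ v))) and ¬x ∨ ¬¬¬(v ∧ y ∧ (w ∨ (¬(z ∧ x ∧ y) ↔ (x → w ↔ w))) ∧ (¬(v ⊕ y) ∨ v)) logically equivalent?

equivalent

x  y  z  w  v  |  φ  ψ
F  F  F  F  F  |  T  T
F  F  F  F  T  |  T  T
F  F  F  T  F  |  T  T
F  F  F  T  T  |  T  T
F  F  T  F  F  |  T  T
F  F  T  F  T  |  T  T
F  F  T  T  F  |  T  T
F  F  T  T  T  |  T  T
F  T  F  F  F  |  T  T
F  T  F  F  T  |  T  T
F  T  F  T  F  |  T  T
F  T  F  T  T  |  T  T
F  T  T  F  F  |  T  T
F  T  T  F  T  |  T  T
F  T  T  T  F  |  T  T
F  T  T  T  T  |  T  T
T  F  F  F  F  |  T  T
T  F  F  F  T  |  T  T
T  F  F  T  F  |  T  T
T  F  F  T  T  |  T  T
T  F  T  F  F  |  T  T
T  F  T  F  T  |  T  T
T  F  T  T  F  |  T  T
T  F  T  T  T  |  T  T
T  T  F  F  F  |  T  T
T  T  F  F  T  |  F  F
T  T  F  T  F  |  T  T
T  T  F  T  T  |  F  F
T  T  T  F  F  |  T  T
T  T  T  F  T  |  T  T
T  T  T  T  F  |  T  T
T  T  T  T  T  |  F  F
The columns for φ and ψ agree on every row, so they are logically equivalent.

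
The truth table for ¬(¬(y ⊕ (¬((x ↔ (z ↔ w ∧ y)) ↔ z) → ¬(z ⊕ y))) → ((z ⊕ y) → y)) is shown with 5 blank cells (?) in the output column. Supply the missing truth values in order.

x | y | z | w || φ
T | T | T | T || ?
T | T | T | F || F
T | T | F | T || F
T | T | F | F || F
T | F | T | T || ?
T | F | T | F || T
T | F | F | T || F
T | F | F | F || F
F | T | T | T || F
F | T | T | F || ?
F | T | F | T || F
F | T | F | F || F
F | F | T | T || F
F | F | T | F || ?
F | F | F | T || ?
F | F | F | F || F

Row x=T, y=T, z=T, w=T: ¬(y ⊕ (¬((x ↔ (z ↔ w ∧ y)) ↔ z) → ¬(z ⊕ y))) = T, ((z ⊕ y) → y) = T, (¬(y ⊕ (¬((x ↔ (z ↔ w ∧ y)) ↔ z) → ¬(z ⊕ y))) → ((z ⊕ y) → y)) = T, so the formula = F.
Row x=T, y=F, z=T, w=T: ¬(y ⊕ (¬((x ↔ (z ↔ w ∧ y)) ↔ z) → ¬(z ⊕ y))) = T, ((z ⊕ y) → y) = F, (¬(y ⊕ (¬((x ↔ (z ↔ w ∧ y)) ↔ z) → ¬(z ⊕ y))) → ((z ⊕ y) → y)) = F, so the formula = T.
Row x=F, y=T, z=T, w=F: ¬(y ⊕ (¬((x ↔ (z ↔ w ∧ y)) ↔ z) → ¬(z ⊕ y))) = T, ((z ⊕ y) → y) = T, (¬(y ⊕ (¬((x ↔ (z ↔ w ∧ y)) ↔ z) → ¬(z ⊕ y))) → ((z ⊕ y) → y)) = T, so the formula = F.
Row x=F, y=F, z=T, w=F: ¬(y ⊕ (¬((x ↔ (z ↔ w ∧ y)) ↔ z) → ¬(z ⊕ y))) = F, ((z ⊕ y) → y) = F, (¬(y ⊕ (¬((x ↔ (z ↔ w ∧ y)) ↔ z) → ¬(z ⊕ y))) → ((z ⊕ y) → y)) = T, so the formula = F.
Row x=F, y=F, z=F, w=T: ¬(y ⊕ (¬((x ↔ (z ↔ w ∧ y)) ↔ z) → ¬(z ⊕ y))) = F, ((z ⊕ y) → y) = T, (¬(y ⊕ (¬((x ↔ (z ↔ w ∧ y)) ↔ z) → ¬(z ⊕ y))) → ((z ⊕ y) → y)) = T, so the formula = F.

F, T, F, F, F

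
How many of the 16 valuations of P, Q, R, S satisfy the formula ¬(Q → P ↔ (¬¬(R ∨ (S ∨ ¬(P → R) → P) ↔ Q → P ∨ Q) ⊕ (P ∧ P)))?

12

P | Q | R | S | φ
- | - | - | - | -
1 | 1 | 1 | 1 | 1
1 | 1 | 1 | 0 | 1
1 | 1 | 0 | 1 | 1
1 | 1 | 0 | 0 | 1
1 | 0 | 1 | 1 | 1
1 | 0 | 1 | 0 | 1
1 | 0 | 0 | 1 | 1
1 | 0 | 0 | 0 | 1
0 | 1 | 1 | 1 | 1
0 | 1 | 1 | 0 | 1
0 | 1 | 0 | 1 | 0
0 | 1 | 0 | 0 | 1
0 | 0 | 1 | 1 | 0
0 | 0 | 1 | 0 | 0
0 | 0 | 0 | 1 | 1
0 | 0 | 0 | 0 | 0
The formula is true on 12 of the 16 rows.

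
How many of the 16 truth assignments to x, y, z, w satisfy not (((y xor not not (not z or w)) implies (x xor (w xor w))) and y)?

x | y | z | w | not z | (not z or w) | not (not z or w) | not not (not z or w) | (y xor not not (not z or w)) | (w xor w) | (x xor (w xor w)) | φ
- | - | - | - | ----- | ------------ | ---------------- | -------------------- | ---------------------------- | --------- | ----------------- | -
0 | 0 | 0 | 0 |   1   |      1       |        0         |          1           |              1               |     0     |         0         | 1
0 | 0 | 0 | 1 |   1   |      1       |        0         |          1           |              1               |     0     |         0         | 1
0 | 0 | 1 | 0 |   0   |      0       |        1         |          0           |              0               |     0     |         0         | 1
0 | 0 | 1 | 1 |   0   |      1       |        0         |          1           |              1               |     0     |         0         | 1
0 | 1 | 0 | 0 |   1   |      1       |        0         |          1           |              0               |     0     |         0         | 0
0 | 1 | 0 | 1 |   1   |      1       |        0         |          1           |              0               |     0     |         0         | 0
0 | 1 | 1 | 0 |   0   |      0       |        1         |          0           |              1               |     0     |         0         | 1
0 | 1 | 1 | 1 |   0   |      1       |        0         |          1           |              0               |     0     |         0         | 0
1 | 0 | 0 | 0 |   1   |      1       |        0         |          1           |              1               |     0     |         1         | 1
1 | 0 | 0 | 1 |   1   |      1       |        0         |          1           |              1               |     0     |         1         | 1
1 | 0 | 1 | 0 |   0   |      0       |        1         |          0           |              0               |     0     |         1         | 1
1 | 0 | 1 | 1 |   0   |      1       |        0         |          1           |              1               |     0     |         1         | 1
1 | 1 | 0 | 0 |   1   |      1       |        0         |          1           |              0               |     0     |         1         | 0
1 | 1 | 0 | 1 |   1   |      1       |        0         |          1           |              0               |     0     |         1         | 0
1 | 1 | 1 | 0 |   0   |      0       |        1         |          0           |              1               |     0     |         1         | 0
1 | 1 | 1 | 1 |   0   |      1       |        0         |          1           |              0               |     0     |         1         | 0
The formula is true on 9 of the 16 rows.

9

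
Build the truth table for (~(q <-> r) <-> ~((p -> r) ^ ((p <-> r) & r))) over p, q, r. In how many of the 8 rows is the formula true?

p | q | r || (q <-> r) | ~(q <-> r) | (p -> r) | (p <-> r) | ((p <-> r) & r) | ((p -> r) ^ ((p <-> r) & r)) | φ
0 | 0 | 0 ||     1     |     0      |    1     |     1     |        0        |              1               | 1
0 | 0 | 1 ||     0     |     1      |    1     |     0     |        0        |              1               | 0
0 | 1 | 0 ||     0     |     1      |    1     |     1     |        0        |              1               | 0
0 | 1 | 1 ||     1     |     0      |    1     |     0     |        0        |              1               | 1
1 | 0 | 0 ||     1     |     0      |    0     |     0     |        0        |              0               | 0
1 | 0 | 1 ||     0     |     1      |    1     |     1     |        1        |              0               | 1
1 | 1 | 0 ||     0     |     1      |    0     |     0     |        0        |              0               | 1
1 | 1 | 1 ||     1     |     0      |    1     |     1     |        1        |              0               | 0
The formula is true on 4 of the 8 rows.

4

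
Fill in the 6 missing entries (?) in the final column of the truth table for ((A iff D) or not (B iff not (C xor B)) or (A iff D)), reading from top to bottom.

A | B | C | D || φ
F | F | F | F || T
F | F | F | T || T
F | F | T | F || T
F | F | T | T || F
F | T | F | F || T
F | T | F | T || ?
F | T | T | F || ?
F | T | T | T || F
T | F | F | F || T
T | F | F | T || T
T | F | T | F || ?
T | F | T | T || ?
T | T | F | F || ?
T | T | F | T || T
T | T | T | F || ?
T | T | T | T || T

Row A=F, B=T, C=F, D=T: (A iff D) = F, not (B iff not (C xor B)) = T, (A iff D) = F, so the formula = T.
Row A=F, B=T, C=T, D=F: (A iff D) = T, not (B iff not (C xor B)) = F, (A iff D) = T, so the formula = T.
Row A=T, B=F, C=T, D=F: (A iff D) = F, not (B iff not (C xor B)) = F, (A iff D) = F, so the formula = F.
Row A=T, B=F, C=T, D=T: (A iff D) = T, not (B iff not (C xor B)) = F, (A iff D) = T, so the formula = T.
Row A=T, B=T, C=F, D=F: (A iff D) = F, not (B iff not (C xor B)) = T, (A iff D) = F, so the formula = T.
Row A=T, B=T, C=T, D=F: (A iff D) = F, not (B iff not (C xor B)) = F, (A iff D) = F, so the formula = F.

T, T, F, T, T, F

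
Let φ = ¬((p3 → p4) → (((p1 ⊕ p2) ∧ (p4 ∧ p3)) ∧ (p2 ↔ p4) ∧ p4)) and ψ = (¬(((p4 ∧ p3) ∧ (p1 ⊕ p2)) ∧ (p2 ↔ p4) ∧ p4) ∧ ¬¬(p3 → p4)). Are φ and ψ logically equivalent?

  p1     p2     p3     p4   |    φ      ψ  
 True   True   True   True  |   True   True
 True   True   True  False  |  False  False
 True   True  False   True  |   True   True
 True   True  False  False  |   True   True
 True  False   True   True  |   True   True
 True  False   True  False  |  False  False
 True  False  False   True  |   True   True
 True  False  False  False  |   True   True
False   True   True   True  |  False  False
False   True   True  False  |  False  False
False   True  False   True  |   True   True
False   True  False  False  |   True   True
False  False   True   True  |   True   True
False  False   True  False  |  False  False
False  False  False   True  |   True   True
False  False  False  False  |   True   True
The columns for φ and ψ agree on every row, so they are logically equivalent.

equivalent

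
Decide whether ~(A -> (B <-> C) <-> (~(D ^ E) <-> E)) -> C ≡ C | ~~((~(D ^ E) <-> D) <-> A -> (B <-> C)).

A  B  C  D  E  |  φ  ψ
T  T  T  T  T  |  T  T
T  T  T  T  F  |  T  T
T  T  T  F  T  |  T  T
T  T  T  F  F  |  T  T
T  T  F  T  T  |  F  F
T  T  F  T  F  |  F  T
T  T  F  F  T  |  T  F
T  T  F  F  F  |  T  T
T  F  T  T  T  |  T  T
T  F  T  T  F  |  T  T
T  F  T  F  T  |  T  T
T  F  T  F  F  |  T  T
T  F  F  T  T  |  T  T
T  F  F  T  F  |  T  F
T  F  F  F  T  |  F  T
T  F  F  F  F  |  F  F
F  T  T  T  T  |  T  T
F  T  T  T  F  |  T  T
F  T  T  F  T  |  T  T
F  T  T  F  F  |  T  T
F  T  F  T  T  |  T  T
F  T  F  T  F  |  T  F
F  T  F  F  T  |  F  T
F  T  F  F  F  |  F  F
F  F  T  T  T  |  T  T
F  F  T  T  F  |  T  T
F  F  T  F  T  |  T  T
F  F  T  F  F  |  T  T
F  F  F  T  T  |  T  T
F  F  F  T  F  |  T  F
F  F  F  F  T  |  F  T
F  F  F  F  F  |  F  F
The columns differ at A=T, B=T, C=F, D=T, E=F (φ=F, ψ=T), so they are not equivalent.

not equivalent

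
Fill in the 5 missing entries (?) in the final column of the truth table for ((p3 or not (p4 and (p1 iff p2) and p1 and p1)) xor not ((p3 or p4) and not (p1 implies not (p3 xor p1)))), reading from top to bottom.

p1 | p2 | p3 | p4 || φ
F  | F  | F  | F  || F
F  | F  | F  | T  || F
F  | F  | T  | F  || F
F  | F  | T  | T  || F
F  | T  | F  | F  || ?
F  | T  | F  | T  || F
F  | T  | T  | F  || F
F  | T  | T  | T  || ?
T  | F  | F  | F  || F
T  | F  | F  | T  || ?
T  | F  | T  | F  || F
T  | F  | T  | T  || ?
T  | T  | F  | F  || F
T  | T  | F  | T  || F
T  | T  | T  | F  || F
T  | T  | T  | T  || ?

F, F, T, F, F

Row p1=F, p2=T, p3=F, p4=F: (p3 or not (p4 and (p1 iff p2) and p1 and p1)) = T, not ((p3 or p4) and not (p1 implies not (p3 xor p1))) = T, so the formula = F.
Row p1=F, p2=T, p3=T, p4=T: (p3 or not (p4 and (p1 iff p2) and p1 and p1)) = T, not ((p3 or p4) and not (p1 implies not (p3 xor p1))) = T, so the formula = F.
Row p1=T, p2=F, p3=F, p4=T: (p3 or not (p4 and (p1 iff p2) and p1 and p1)) = T, not ((p3 or p4) and not (p1 implies not (p3 xor p1))) = F, so the formula = T.
Row p1=T, p2=F, p3=T, p4=T: (p3 or not (p4 and (p1 iff p2) and p1 and p1)) = T, not ((p3 or p4) and not (p1 implies not (p3 xor p1))) = T, so the formula = F.
Row p1=T, p2=T, p3=T, p4=T: (p3 or not (p4 and (p1 iff p2) and p1 and p1)) = T, not ((p3 or p4) and not (p1 implies not (p3 xor p1))) = T, so the formula = F.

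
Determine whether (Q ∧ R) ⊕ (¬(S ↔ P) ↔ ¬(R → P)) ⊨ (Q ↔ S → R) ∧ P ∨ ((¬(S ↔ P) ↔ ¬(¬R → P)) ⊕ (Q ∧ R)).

no

P | Q | R | S || φ | ψ
1 | 1 | 1 | 1 || 0 | 1
1 | 1 | 1 | 0 || 1 | 1
1 | 1 | 0 | 1 || 1 | 1
1 | 1 | 0 | 0 || 0 | 1
1 | 0 | 1 | 1 || 1 | 1
1 | 0 | 1 | 0 || 0 | 0
1 | 0 | 0 | 1 || 1 | 1
1 | 0 | 0 | 0 || 0 | 0
0 | 1 | 1 | 1 || 0 | 1
0 | 1 | 1 | 0 || 1 | 0
0 | 1 | 0 | 1 || 0 | 1
0 | 1 | 0 | 0 || 1 | 0
0 | 0 | 1 | 1 || 1 | 0
0 | 0 | 1 | 0 || 0 | 1
0 | 0 | 0 | 1 || 0 | 1
0 | 0 | 0 | 0 || 1 | 0
At P=0, Q=1, R=1, S=0 we have φ true but ψ false, so φ does not entail ψ.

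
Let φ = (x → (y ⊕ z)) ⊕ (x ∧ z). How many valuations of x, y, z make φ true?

6

x | y | z | ((x → (y ⊕ z)) ⊕ (x ∧ z))
- | - | - | -------------------------
0 | 0 | 0 |             1            
0 | 0 | 1 |             1            
0 | 1 | 0 |             1            
0 | 1 | 1 |             1            
1 | 0 | 0 |             0            
1 | 0 | 1 |             0            
1 | 1 | 0 |             1            
1 | 1 | 1 |             1            
The formula is true on 6 of the 8 rows.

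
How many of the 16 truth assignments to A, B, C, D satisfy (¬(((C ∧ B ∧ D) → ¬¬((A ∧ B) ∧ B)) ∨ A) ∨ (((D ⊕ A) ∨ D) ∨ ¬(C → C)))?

12

A | B | C | D | (C ∧ B ∧ D) | (A ∧ B) | ((A ∧ B) ∧ B) | ¬((A ∧ B) ∧ B) | ¬¬((A ∧ B) ∧ B) | (D ⊕ A) | ((D ⊕ A) ∨ D) | (C → C) | ¬(C → C) | (((D ⊕ A) ∨ D) ∨ ¬(C → C)) | φ
- | - | - | - | ----------- | ------- | ------------- | -------------- | --------------- | ------- | ------------- | ------- | -------- | -------------------------- | -
T | T | T | T |      T      |    T    |       T       |       F        |        T        |    F    |       T       |    T    |    F     |             T              | T
T | T | T | F |      F      |    T    |       T       |       F        |        T        |    T    |       T       |    T    |    F     |             T              | T
T | T | F | T |      F      |    T    |       T       |       F        |        T        |    F    |       T       |    T    |    F     |             T              | T
T | T | F | F |      F      |    T    |       T       |       F        |        T        |    T    |       T       |    T    |    F     |             T              | T
T | F | T | T |      F      |    F    |       F       |       T        |        F        |    F    |       T       |    T    |    F     |             T              | T
T | F | T | F |      F      |    F    |       F       |       T        |        F        |    T    |       T       |    T    |    F     |             T              | T
T | F | F | T |      F      |    F    |       F       |       T        |        F        |    F    |       T       |    T    |    F     |             T              | T
T | F | F | F |      F      |    F    |       F       |       T        |        F        |    T    |       T       |    T    |    F     |             T              | T
F | T | T | T |      T      |    F    |       F       |       T        |        F        |    T    |       T       |    T    |    F     |             T              | T
F | T | T | F |      F      |    F    |       F       |       T        |        F        |    F    |       F       |    T    |    F     |             F              | F
F | T | F | T |      F      |    F    |       F       |       T        |        F        |    T    |       T       |    T    |    F     |             T              | T
F | T | F | F |      F      |    F    |       F       |       T        |        F        |    F    |       F       |    T    |    F     |             F              | F
F | F | T | T |      F      |    F    |       F       |       T        |        F        |    T    |       T       |    T    |    F     |             T              | T
F | F | T | F |      F      |    F    |       F       |       T        |        F        |    F    |       F       |    T    |    F     |             F              | F
F | F | F | T |      F      |    F    |       F       |       T        |        F        |    T    |       T       |    T    |    F     |             T              | T
F | F | F | F |      F      |    F    |       F       |       T        |        F        |    F    |       F       |    T    |    F     |             F              | F
The formula is true on 12 of the 16 rows.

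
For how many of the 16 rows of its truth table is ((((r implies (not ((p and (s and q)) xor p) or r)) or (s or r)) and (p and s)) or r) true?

10

p | q | r | s || φ
F | F | F | F || F
F | F | F | T || F
F | F | T | F || T
F | F | T | T || T
F | T | F | F || F
F | T | F | T || F
F | T | T | F || T
F | T | T | T || T
T | F | F | F || F
T | F | F | T || T
T | F | T | F || T
T | F | T | T || T
T | T | F | F || F
T | T | F | T || T
T | T | T | F || T
T | T | T | T || T
The formula is true on 10 of the 16 rows.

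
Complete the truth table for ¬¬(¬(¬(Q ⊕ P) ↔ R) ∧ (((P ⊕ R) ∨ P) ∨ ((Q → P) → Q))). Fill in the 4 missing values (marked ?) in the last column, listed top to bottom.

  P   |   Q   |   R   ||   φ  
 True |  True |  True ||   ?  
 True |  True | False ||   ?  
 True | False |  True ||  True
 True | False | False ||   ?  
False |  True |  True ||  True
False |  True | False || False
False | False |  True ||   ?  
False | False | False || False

Row P=True, Q=True, R=True: (¬(¬(Q ⊕ P) ↔ R) ∧ (((P ⊕ R) ∨ P) ∨ ((Q → P) → Q))) = False, ¬(¬(¬(Q ⊕ P) ↔ R) ∧ (((P ⊕ R) ∨ P) ∨ ((Q → P) → Q))) = True, so the formula = False.
Row P=True, Q=True, R=False: (¬(¬(Q ⊕ P) ↔ R) ∧ (((P ⊕ R) ∨ P) ∨ ((Q → P) → Q))) = True, ¬(¬(¬(Q ⊕ P) ↔ R) ∧ (((P ⊕ R) ∨ P) ∨ ((Q → P) → Q))) = False, so the formula = True.
Row P=True, Q=False, R=False: (¬(¬(Q ⊕ P) ↔ R) ∧ (((P ⊕ R) ∨ P) ∨ ((Q → P) → Q))) = False, ¬(¬(¬(Q ⊕ P) ↔ R) ∧ (((P ⊕ R) ∨ P) ∨ ((Q → P) → Q))) = True, so the formula = False.
Row P=False, Q=False, R=True: (¬(¬(Q ⊕ P) ↔ R) ∧ (((P ⊕ R) ∨ P) ∨ ((Q → P) → Q))) = False, ¬(¬(¬(Q ⊕ P) ↔ R) ∧ (((P ⊕ R) ∨ P) ∨ ((Q → P) → Q))) = True, so the formula = False.

False, True, False, False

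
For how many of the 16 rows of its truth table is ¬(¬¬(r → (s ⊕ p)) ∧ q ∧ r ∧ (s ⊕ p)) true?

14

p | q | r | s || φ
T | T | T | T || T
T | T | T | F || F
T | T | F | T || T
T | T | F | F || T
T | F | T | T || T
T | F | T | F || T
T | F | F | T || T
T | F | F | F || T
F | T | T | T || F
F | T | T | F || T
F | T | F | T || T
F | T | F | F || T
F | F | T | T || T
F | F | T | F || T
F | F | F | T || T
F | F | F | F || T
The formula is true on 14 of the 16 rows.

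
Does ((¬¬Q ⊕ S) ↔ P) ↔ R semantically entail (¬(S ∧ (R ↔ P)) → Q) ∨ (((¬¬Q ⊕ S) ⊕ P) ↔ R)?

P  Q  R  S  |  φ  ψ
1  1  1  1  |  0  1
1  1  1  0  |  1  1
1  1  0  1  |  1  1
1  1  0  0  |  0  1
1  0  1  1  |  1  1
1  0  1  0  |  0  1
1  0  0  1  |  0  1
1  0  0  0  |  1  0
0  1  1  1  |  1  1
0  1  1  0  |  0  1
0  1  0  1  |  0  1
0  1  0  0  |  1  1
0  0  1  1  |  0  1
0  0  1  0  |  1  0
0  0  0  1  |  1  1
0  0  0  0  |  0  1
At P=1, Q=0, R=0, S=0 we have φ true but ψ false, so φ does not entail ψ.

no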